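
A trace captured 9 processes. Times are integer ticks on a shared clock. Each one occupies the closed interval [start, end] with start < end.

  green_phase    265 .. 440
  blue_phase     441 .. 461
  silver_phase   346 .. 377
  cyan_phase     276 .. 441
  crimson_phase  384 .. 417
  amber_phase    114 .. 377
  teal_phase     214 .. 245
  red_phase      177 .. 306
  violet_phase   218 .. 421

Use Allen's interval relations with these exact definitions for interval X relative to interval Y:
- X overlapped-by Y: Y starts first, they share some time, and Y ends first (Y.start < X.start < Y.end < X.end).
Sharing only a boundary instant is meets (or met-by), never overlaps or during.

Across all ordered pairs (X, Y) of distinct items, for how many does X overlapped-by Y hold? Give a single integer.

Checking all 72 ordered pairs for relation 'overlapped-by'; matching pairs in alphabetical order:
(cyan_phase, amber_phase): cyan_phase overlapped-by amber_phase ✓
(cyan_phase, green_phase): cyan_phase overlapped-by green_phase ✓
(cyan_phase, red_phase): cyan_phase overlapped-by red_phase ✓
(cyan_phase, violet_phase): cyan_phase overlapped-by violet_phase ✓
(green_phase, amber_phase): green_phase overlapped-by amber_phase ✓
(green_phase, red_phase): green_phase overlapped-by red_phase ✓
(green_phase, violet_phase): green_phase overlapped-by violet_phase ✓
(violet_phase, amber_phase): violet_phase overlapped-by amber_phase ✓
(violet_phase, red_phase): violet_phase overlapped-by red_phase ✓
(violet_phase, teal_phase): violet_phase overlapped-by teal_phase ✓
Count: 10.

10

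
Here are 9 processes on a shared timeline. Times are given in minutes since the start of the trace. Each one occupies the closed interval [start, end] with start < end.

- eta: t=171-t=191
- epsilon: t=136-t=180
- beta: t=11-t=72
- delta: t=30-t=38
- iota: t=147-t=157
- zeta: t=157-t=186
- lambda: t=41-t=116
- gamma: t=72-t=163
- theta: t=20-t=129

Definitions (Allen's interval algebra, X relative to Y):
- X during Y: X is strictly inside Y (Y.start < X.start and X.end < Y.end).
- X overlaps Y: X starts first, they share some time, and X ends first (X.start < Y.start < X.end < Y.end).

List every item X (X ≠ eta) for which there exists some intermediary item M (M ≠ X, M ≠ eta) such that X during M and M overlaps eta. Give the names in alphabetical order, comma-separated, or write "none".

Target eta = [t=171, t=191].
Intermediaries M with M overlaps eta: epsilon, zeta.
Via epsilon — items with X during epsilon: iota.
Via zeta — items with X during zeta: none.
Union: iota.

iota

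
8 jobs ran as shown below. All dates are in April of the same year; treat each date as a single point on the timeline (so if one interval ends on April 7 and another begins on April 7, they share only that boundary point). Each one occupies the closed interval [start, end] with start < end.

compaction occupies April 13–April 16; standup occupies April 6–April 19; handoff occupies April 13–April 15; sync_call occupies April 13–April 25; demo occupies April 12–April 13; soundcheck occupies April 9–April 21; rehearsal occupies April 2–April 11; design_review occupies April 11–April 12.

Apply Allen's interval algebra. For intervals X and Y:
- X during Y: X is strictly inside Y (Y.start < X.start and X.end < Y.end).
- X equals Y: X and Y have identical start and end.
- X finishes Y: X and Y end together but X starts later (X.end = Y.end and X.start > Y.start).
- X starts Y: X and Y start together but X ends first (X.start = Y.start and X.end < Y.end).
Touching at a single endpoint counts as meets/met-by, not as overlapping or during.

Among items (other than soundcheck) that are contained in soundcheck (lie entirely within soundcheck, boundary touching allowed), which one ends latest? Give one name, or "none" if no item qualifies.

compaction

Target soundcheck = [April 9, April 21].
compaction [April 13, April 16] → during → candidate.
demo [April 12, April 13] → during → candidate.
design_review [April 11, April 12] → during → candidate.
handoff [April 13, April 15] → during → candidate.
rehearsal [April 2, April 11] → overlaps → excluded.
standup [April 6, April 19] → overlaps → excluded.
sync_call [April 13, April 25] → overlapped-by → excluded.
Among candidates, latest end is April 16 → compaction.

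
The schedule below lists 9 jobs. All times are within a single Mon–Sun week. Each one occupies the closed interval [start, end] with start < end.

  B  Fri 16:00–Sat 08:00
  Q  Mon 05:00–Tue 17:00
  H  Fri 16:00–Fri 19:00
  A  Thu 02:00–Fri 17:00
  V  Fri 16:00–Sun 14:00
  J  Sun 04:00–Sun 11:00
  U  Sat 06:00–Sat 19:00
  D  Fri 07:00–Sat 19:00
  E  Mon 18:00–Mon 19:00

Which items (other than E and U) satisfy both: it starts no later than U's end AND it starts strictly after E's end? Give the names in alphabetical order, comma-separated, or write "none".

A, B, D, H, V

Conditions: its start is no later than U's end (X.start <= Sat 19:00) AND its start is strictly after E's end (X.start > Mon 19:00).
A: start Thu 02:00 <= Sat 19:00? ✓; start Thu 02:00 > Mon 19:00? ✓ → yes.
B: start Fri 16:00 <= Sat 19:00? ✓; start Fri 16:00 > Mon 19:00? ✓ → yes.
D: start Fri 07:00 <= Sat 19:00? ✓; start Fri 07:00 > Mon 19:00? ✓ → yes.
H: start Fri 16:00 <= Sat 19:00? ✓; start Fri 16:00 > Mon 19:00? ✓ → yes.
J: start Sun 04:00 <= Sat 19:00? ✗; start Sun 04:00 > Mon 19:00? ✓ → no.
Q: start Mon 05:00 <= Sat 19:00? ✓; start Mon 05:00 > Mon 19:00? ✗ → no.
V: start Fri 16:00 <= Sat 19:00? ✓; start Fri 16:00 > Mon 19:00? ✓ → yes.
Result: A, B, D, H, V.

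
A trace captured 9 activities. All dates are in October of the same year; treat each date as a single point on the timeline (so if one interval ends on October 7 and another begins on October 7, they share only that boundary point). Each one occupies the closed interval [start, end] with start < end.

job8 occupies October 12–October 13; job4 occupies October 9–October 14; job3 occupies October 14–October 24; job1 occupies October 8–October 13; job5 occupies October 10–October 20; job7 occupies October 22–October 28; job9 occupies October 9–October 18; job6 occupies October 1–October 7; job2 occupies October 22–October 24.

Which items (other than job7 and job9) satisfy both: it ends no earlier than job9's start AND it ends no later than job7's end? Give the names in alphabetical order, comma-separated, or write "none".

job1, job2, job3, job4, job5, job8

Conditions: its end is no earlier than job9's start (X.end >= October 9) AND its end is no later than job7's end (X.end <= October 28).
job1: end October 13 >= October 9? ✓; end October 13 <= October 28? ✓ → yes.
job2: end October 24 >= October 9? ✓; end October 24 <= October 28? ✓ → yes.
job3: end October 24 >= October 9? ✓; end October 24 <= October 28? ✓ → yes.
job4: end October 14 >= October 9? ✓; end October 14 <= October 28? ✓ → yes.
job5: end October 20 >= October 9? ✓; end October 20 <= October 28? ✓ → yes.
job6: end October 7 >= October 9? ✗; end October 7 <= October 28? ✓ → no.
job8: end October 13 >= October 9? ✓; end October 13 <= October 28? ✓ → yes.
Result: job1, job2, job3, job4, job5, job8.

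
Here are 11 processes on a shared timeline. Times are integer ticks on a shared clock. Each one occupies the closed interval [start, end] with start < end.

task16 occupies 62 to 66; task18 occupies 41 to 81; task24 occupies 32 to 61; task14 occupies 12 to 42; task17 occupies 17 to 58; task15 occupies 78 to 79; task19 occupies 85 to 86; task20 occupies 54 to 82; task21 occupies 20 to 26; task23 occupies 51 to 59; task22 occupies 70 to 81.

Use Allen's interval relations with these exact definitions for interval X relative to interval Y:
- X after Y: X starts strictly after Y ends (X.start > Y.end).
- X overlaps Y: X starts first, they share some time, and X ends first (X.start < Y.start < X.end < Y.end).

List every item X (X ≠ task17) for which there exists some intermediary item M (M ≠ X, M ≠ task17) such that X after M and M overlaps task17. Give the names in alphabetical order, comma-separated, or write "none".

Target task17 = [17, 58].
Intermediaries M with M overlaps task17: task14.
Via task14 — items with X after task14: task15, task16, task19, task20, task22, task23.
Union: task15, task16, task19, task20, task22, task23.

task15, task16, task19, task20, task22, task23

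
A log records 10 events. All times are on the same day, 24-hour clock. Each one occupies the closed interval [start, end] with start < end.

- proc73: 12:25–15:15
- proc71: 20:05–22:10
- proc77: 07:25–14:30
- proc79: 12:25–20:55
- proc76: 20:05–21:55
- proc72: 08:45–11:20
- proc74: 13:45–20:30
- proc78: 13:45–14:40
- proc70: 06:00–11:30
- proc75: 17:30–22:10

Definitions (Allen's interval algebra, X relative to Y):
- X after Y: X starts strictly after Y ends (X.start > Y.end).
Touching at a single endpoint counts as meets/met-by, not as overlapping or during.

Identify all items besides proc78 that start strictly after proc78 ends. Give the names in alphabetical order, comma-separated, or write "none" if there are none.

proc71, proc75, proc76

Target proc78 = [13:45, 14:40].
proc70 [06:00, 11:30] → before → no.
proc71 [20:05, 22:10] → after → yes.
proc72 [08:45, 11:20] → before → no.
proc73 [12:25, 15:15] → contains → no.
proc74 [13:45, 20:30] → started-by → no.
proc75 [17:30, 22:10] → after → yes.
proc76 [20:05, 21:55] → after → yes.
proc77 [07:25, 14:30] → overlaps → no.
proc79 [12:25, 20:55] → contains → no.
Result: proc71, proc75, proc76.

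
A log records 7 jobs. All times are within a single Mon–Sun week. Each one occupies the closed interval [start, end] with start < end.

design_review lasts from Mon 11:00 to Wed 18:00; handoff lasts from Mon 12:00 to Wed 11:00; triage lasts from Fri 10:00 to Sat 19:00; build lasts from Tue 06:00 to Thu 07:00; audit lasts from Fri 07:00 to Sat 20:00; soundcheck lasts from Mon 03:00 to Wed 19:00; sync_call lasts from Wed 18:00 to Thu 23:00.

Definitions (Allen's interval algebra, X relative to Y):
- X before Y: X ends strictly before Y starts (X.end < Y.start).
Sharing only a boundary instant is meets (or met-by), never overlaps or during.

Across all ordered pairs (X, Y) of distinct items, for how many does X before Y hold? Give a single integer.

11

Checking all 42 ordered pairs for relation 'before'; matching pairs in alphabetical order:
(build, audit): build before audit ✓
(build, triage): build before triage ✓
(design_review, audit): design_review before audit ✓
(design_review, triage): design_review before triage ✓
(handoff, audit): handoff before audit ✓
(handoff, sync_call): handoff before sync_call ✓
(handoff, triage): handoff before triage ✓
(soundcheck, audit): soundcheck before audit ✓
(soundcheck, triage): soundcheck before triage ✓
(sync_call, audit): sync_call before audit ✓
(sync_call, triage): sync_call before triage ✓
Count: 11.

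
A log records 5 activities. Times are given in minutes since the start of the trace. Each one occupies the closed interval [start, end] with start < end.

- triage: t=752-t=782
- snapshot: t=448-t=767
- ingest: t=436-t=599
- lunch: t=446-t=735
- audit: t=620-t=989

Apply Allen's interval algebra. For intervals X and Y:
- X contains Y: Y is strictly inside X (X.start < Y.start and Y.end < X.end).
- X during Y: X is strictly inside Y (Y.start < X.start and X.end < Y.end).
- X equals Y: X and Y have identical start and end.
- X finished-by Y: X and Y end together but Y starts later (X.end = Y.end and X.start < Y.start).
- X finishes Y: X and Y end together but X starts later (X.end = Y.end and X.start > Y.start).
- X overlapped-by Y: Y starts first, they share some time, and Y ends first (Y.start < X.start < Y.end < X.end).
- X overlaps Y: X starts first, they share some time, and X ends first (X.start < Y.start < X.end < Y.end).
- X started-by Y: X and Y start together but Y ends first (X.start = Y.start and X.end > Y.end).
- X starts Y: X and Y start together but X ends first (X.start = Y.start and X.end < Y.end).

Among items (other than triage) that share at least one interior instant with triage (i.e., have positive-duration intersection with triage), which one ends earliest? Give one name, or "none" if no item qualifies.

Target triage = [t=752, t=782].
audit [t=620, t=989] → contains → candidate.
ingest [t=436, t=599] → before → excluded.
lunch [t=446, t=735] → before → excluded.
snapshot [t=448, t=767] → overlaps → candidate.
Among candidates, earliest end is t=767 → snapshot.

snapshot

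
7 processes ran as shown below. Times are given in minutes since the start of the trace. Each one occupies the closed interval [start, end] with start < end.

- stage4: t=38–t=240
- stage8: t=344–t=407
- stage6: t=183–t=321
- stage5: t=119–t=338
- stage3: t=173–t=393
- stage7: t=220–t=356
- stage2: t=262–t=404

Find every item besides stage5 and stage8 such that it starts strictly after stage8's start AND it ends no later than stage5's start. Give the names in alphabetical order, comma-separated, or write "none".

none

Conditions: its start is strictly after stage8's start (X.start > t=344) AND its end is no later than stage5's start (X.end <= t=119).
stage2: start t=262 > t=344? ✗; end t=404 <= t=119? ✗ → no.
stage3: start t=173 > t=344? ✗; end t=393 <= t=119? ✗ → no.
stage4: start t=38 > t=344? ✗; end t=240 <= t=119? ✗ → no.
stage6: start t=183 > t=344? ✗; end t=321 <= t=119? ✗ → no.
stage7: start t=220 > t=344? ✗; end t=356 <= t=119? ✗ → no.
Result: none.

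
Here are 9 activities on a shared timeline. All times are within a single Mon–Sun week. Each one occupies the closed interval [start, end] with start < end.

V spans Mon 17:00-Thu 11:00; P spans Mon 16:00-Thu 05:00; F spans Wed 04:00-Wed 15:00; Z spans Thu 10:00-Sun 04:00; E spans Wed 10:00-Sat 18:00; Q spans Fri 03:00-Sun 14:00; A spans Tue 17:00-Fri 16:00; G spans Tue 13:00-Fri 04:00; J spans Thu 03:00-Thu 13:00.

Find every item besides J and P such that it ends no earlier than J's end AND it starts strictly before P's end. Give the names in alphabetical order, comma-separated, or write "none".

A, E, G

Conditions: its end is no earlier than J's end (X.end >= Thu 13:00) AND its start is strictly before P's end (X.start < Thu 05:00).
A: end Fri 16:00 >= Thu 13:00? ✓; start Tue 17:00 < Thu 05:00? ✓ → yes.
E: end Sat 18:00 >= Thu 13:00? ✓; start Wed 10:00 < Thu 05:00? ✓ → yes.
F: end Wed 15:00 >= Thu 13:00? ✗; start Wed 04:00 < Thu 05:00? ✓ → no.
G: end Fri 04:00 >= Thu 13:00? ✓; start Tue 13:00 < Thu 05:00? ✓ → yes.
Q: end Sun 14:00 >= Thu 13:00? ✓; start Fri 03:00 < Thu 05:00? ✗ → no.
V: end Thu 11:00 >= Thu 13:00? ✗; start Mon 17:00 < Thu 05:00? ✓ → no.
Z: end Sun 04:00 >= Thu 13:00? ✓; start Thu 10:00 < Thu 05:00? ✗ → no.
Result: A, E, G.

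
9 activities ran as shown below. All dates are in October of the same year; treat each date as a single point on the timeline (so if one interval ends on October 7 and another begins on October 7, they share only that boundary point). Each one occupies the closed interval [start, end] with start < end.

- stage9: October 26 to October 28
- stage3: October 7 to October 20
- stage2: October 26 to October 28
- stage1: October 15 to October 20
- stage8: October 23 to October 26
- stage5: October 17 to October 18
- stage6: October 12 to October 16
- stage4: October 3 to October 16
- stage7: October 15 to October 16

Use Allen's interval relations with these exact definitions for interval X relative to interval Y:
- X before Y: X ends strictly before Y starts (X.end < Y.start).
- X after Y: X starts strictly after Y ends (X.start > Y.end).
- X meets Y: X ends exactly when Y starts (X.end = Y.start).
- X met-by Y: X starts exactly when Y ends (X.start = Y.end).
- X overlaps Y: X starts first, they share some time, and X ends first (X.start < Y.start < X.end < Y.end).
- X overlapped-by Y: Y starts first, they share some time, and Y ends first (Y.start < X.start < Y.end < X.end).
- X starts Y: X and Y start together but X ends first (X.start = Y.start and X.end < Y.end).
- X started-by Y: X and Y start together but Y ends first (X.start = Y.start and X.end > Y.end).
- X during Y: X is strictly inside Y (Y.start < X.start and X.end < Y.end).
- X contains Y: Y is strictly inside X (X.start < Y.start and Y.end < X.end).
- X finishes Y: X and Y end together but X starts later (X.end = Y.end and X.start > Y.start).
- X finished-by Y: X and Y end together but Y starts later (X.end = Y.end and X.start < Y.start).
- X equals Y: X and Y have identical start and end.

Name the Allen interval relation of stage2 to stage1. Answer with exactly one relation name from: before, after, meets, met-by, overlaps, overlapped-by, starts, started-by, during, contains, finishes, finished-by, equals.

after

stage2 = [October 26, October 28]; stage1 = [October 15, October 20].
Compare endpoints: stage2.start > stage1.start, stage2.start > stage1.end, stage2.end > stage1.start, stage2.end > stage1.end.
That pattern is 'after'.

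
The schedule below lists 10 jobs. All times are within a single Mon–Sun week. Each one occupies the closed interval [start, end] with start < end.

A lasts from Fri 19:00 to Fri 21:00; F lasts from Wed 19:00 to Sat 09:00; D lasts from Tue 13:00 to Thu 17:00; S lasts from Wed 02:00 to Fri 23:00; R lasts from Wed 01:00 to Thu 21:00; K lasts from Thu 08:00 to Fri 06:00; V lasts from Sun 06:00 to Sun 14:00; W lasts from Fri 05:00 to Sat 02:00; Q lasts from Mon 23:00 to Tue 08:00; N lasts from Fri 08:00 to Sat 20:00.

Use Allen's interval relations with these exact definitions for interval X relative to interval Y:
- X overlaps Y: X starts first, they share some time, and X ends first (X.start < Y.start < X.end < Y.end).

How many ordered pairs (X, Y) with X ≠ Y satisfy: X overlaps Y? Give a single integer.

13

Checking all 90 ordered pairs for relation 'overlaps'; matching pairs in alphabetical order:
(D, F): D overlaps F ✓
(D, K): D overlaps K ✓
(D, R): D overlaps R ✓
(D, S): D overlaps S ✓
(F, N): F overlaps N ✓
(K, W): K overlaps W ✓
(R, F): R overlaps F ✓
(R, K): R overlaps K ✓
(R, S): R overlaps S ✓
(S, F): S overlaps F ✓
(S, N): S overlaps N ✓
(S, W): S overlaps W ✓
(W, N): W overlaps N ✓
Count: 13.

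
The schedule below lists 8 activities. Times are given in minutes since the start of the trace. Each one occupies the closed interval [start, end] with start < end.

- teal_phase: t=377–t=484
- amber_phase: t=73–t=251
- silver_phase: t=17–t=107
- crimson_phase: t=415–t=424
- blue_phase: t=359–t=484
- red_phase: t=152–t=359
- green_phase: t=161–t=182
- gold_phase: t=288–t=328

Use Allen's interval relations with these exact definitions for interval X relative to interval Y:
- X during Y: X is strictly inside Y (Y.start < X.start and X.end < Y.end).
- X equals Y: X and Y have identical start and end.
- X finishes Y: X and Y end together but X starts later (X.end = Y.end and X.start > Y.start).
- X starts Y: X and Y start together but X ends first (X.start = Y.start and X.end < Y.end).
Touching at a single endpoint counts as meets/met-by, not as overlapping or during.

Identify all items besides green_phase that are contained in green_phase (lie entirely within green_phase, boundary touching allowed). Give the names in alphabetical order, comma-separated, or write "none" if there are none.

Target green_phase = [t=161, t=182].
amber_phase [t=73, t=251] → contains → no.
blue_phase [t=359, t=484] → after → no.
crimson_phase [t=415, t=424] → after → no.
gold_phase [t=288, t=328] → after → no.
red_phase [t=152, t=359] → contains → no.
silver_phase [t=17, t=107] → before → no.
teal_phase [t=377, t=484] → after → no.
Result: none.

none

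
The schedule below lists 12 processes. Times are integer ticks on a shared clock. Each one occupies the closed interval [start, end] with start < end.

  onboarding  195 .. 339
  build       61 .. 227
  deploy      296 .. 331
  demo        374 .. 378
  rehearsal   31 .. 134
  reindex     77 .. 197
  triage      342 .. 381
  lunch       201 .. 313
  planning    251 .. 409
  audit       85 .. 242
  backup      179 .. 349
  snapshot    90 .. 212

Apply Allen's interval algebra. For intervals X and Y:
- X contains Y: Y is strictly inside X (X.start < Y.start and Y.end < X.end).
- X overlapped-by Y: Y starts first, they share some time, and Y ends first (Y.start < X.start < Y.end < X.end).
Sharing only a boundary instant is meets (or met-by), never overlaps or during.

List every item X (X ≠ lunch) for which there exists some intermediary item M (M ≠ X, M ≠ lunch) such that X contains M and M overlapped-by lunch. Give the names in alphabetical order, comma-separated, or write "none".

backup, onboarding, planning

Target lunch = [201, 313].
Intermediaries M with M overlapped-by lunch: deploy, planning.
Via deploy — items with X contains deploy: backup, onboarding, planning.
Via planning — items with X contains planning: none.
Union: backup, onboarding, planning.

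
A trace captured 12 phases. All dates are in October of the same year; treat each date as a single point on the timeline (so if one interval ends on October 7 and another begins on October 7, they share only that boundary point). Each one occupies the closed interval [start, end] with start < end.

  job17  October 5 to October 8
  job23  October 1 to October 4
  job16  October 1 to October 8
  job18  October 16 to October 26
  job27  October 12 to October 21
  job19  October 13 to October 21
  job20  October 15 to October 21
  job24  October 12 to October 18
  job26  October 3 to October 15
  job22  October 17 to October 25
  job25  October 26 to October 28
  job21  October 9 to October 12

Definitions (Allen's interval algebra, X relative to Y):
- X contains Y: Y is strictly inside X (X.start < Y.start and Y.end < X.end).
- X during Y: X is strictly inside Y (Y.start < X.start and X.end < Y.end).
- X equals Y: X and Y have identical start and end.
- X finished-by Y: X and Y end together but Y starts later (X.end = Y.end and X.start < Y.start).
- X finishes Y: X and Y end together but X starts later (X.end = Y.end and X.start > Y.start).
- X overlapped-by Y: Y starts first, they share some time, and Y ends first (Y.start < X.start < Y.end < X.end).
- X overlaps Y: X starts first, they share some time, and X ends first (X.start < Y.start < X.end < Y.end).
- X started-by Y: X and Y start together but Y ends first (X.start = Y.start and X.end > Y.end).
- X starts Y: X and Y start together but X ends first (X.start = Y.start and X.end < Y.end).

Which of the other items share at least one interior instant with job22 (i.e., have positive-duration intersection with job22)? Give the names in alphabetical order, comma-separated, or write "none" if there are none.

job18, job19, job20, job24, job27

Target job22 = [October 17, October 25].
job16 [October 1, October 8] → before → no.
job17 [October 5, October 8] → before → no.
job18 [October 16, October 26] → contains → yes.
job19 [October 13, October 21] → overlaps → yes.
job20 [October 15, October 21] → overlaps → yes.
job21 [October 9, October 12] → before → no.
job23 [October 1, October 4] → before → no.
job24 [October 12, October 18] → overlaps → yes.
job25 [October 26, October 28] → after → no.
job26 [October 3, October 15] → before → no.
job27 [October 12, October 21] → overlaps → yes.
Result: job18, job19, job20, job24, job27.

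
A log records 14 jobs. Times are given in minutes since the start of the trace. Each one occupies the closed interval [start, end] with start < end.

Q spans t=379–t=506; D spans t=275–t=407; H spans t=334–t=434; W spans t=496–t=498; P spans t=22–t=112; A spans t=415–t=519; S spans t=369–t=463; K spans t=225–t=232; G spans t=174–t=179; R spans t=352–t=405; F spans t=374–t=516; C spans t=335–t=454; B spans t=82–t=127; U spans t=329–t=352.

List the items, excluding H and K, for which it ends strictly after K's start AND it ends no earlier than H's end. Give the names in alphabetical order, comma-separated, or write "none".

A, C, F, Q, S, W

Conditions: its end is strictly after K's start (X.end > t=225) AND its end is no earlier than H's end (X.end >= t=434).
A: end t=519 > t=225? ✓; end t=519 >= t=434? ✓ → yes.
B: end t=127 > t=225? ✗; end t=127 >= t=434? ✗ → no.
C: end t=454 > t=225? ✓; end t=454 >= t=434? ✓ → yes.
D: end t=407 > t=225? ✓; end t=407 >= t=434? ✗ → no.
F: end t=516 > t=225? ✓; end t=516 >= t=434? ✓ → yes.
G: end t=179 > t=225? ✗; end t=179 >= t=434? ✗ → no.
P: end t=112 > t=225? ✗; end t=112 >= t=434? ✗ → no.
Q: end t=506 > t=225? ✓; end t=506 >= t=434? ✓ → yes.
R: end t=405 > t=225? ✓; end t=405 >= t=434? ✗ → no.
S: end t=463 > t=225? ✓; end t=463 >= t=434? ✓ → yes.
U: end t=352 > t=225? ✓; end t=352 >= t=434? ✗ → no.
W: end t=498 > t=225? ✓; end t=498 >= t=434? ✓ → yes.
Result: A, C, F, Q, S, W.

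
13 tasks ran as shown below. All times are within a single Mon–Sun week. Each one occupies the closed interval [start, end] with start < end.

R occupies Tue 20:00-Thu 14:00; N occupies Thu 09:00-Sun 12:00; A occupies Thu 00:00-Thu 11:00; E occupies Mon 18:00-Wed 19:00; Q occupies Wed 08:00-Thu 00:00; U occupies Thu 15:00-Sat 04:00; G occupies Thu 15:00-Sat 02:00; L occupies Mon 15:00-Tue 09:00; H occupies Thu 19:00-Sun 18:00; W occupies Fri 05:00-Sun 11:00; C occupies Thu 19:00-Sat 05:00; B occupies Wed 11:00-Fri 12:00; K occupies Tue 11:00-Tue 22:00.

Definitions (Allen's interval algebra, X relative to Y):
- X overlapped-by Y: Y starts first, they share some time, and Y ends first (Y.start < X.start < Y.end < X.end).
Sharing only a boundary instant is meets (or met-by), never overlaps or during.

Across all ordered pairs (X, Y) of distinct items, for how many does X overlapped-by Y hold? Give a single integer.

Checking all 156 ordered pairs for relation 'overlapped-by'; matching pairs in alphabetical order:
(B, E): B overlapped-by E ✓
(B, Q): B overlapped-by Q ✓
(B, R): B overlapped-by R ✓
(C, B): C overlapped-by B ✓
(C, G): C overlapped-by G ✓
(C, U): C overlapped-by U ✓
(E, L): E overlapped-by L ✓
(G, B): G overlapped-by B ✓
(H, B): H overlapped-by B ✓
(H, G): H overlapped-by G ✓
(H, N): H overlapped-by N ✓
(H, U): H overlapped-by U ✓
(N, A): N overlapped-by A ✓
(N, B): N overlapped-by B ✓
(N, R): N overlapped-by R ✓
(Q, E): Q overlapped-by E ✓
(R, E): R overlapped-by E ✓
(R, K): R overlapped-by K ✓
(U, B): U overlapped-by B ✓
(W, B): W overlapped-by B ✓
(W, C): W overlapped-by C ✓
(W, G): W overlapped-by G ✓
(W, U): W overlapped-by U ✓
Count: 23.

23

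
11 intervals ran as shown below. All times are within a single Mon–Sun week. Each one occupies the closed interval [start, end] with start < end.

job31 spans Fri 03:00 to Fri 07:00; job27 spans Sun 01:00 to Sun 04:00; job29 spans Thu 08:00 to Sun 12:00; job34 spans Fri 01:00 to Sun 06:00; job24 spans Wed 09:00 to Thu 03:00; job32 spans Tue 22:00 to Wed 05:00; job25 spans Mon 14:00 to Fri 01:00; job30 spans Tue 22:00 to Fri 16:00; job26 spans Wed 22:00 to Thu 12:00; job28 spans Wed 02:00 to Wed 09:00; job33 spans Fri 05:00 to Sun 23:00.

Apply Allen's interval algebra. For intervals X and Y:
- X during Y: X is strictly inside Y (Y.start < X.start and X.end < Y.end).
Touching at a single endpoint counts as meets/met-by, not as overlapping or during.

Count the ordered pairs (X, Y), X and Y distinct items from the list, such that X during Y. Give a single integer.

Checking all 110 ordered pairs for relation 'during'; matching pairs in alphabetical order:
(job24, job25): job24 during job25 ✓
(job24, job30): job24 during job30 ✓
(job26, job25): job26 during job25 ✓
(job26, job30): job26 during job30 ✓
(job27, job29): job27 during job29 ✓
(job27, job33): job27 during job33 ✓
(job27, job34): job27 during job34 ✓
(job28, job25): job28 during job25 ✓
(job28, job30): job28 during job30 ✓
(job31, job29): job31 during job29 ✓
(job31, job30): job31 during job30 ✓
(job31, job34): job31 during job34 ✓
(job32, job25): job32 during job25 ✓
(job34, job29): job34 during job29 ✓
Count: 14.

14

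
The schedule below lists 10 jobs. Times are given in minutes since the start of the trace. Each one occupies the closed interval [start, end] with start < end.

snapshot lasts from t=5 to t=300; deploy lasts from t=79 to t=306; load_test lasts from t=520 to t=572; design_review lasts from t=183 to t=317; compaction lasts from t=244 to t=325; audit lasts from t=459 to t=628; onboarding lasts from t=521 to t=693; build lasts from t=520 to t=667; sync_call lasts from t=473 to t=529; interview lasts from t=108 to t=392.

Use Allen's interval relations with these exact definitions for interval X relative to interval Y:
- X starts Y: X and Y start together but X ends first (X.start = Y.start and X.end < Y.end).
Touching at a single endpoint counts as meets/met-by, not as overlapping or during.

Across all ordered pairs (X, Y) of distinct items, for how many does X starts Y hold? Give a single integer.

1

Checking all 90 ordered pairs for relation 'starts'; matching pairs in alphabetical order:
(load_test, build): load_test starts build ✓
Count: 1.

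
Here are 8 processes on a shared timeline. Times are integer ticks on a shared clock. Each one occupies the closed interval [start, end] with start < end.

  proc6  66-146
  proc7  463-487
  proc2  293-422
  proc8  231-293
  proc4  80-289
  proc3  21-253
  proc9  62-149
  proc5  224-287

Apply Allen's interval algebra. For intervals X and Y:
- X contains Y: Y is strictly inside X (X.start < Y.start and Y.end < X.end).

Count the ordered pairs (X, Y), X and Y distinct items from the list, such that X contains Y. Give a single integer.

Checking all 56 ordered pairs for relation 'contains'; matching pairs in alphabetical order:
(proc3, proc6): proc3 contains proc6 ✓
(proc3, proc9): proc3 contains proc9 ✓
(proc4, proc5): proc4 contains proc5 ✓
(proc9, proc6): proc9 contains proc6 ✓
Count: 4.

4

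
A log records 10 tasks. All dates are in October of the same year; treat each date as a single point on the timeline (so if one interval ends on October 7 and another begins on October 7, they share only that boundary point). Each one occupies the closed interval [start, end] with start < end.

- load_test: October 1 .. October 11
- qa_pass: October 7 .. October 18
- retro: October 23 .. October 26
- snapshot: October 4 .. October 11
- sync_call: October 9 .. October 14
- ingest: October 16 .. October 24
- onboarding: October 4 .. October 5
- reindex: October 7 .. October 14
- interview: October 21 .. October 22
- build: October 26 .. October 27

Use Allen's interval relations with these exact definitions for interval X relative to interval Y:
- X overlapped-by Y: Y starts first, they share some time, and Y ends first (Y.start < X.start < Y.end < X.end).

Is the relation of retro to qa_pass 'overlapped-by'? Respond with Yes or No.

No

retro = [October 23, October 26], qa_pass = [October 7, October 18].
Actual relation of retro to qa_pass: after.
Asked whether 'overlapped-by' holds → No.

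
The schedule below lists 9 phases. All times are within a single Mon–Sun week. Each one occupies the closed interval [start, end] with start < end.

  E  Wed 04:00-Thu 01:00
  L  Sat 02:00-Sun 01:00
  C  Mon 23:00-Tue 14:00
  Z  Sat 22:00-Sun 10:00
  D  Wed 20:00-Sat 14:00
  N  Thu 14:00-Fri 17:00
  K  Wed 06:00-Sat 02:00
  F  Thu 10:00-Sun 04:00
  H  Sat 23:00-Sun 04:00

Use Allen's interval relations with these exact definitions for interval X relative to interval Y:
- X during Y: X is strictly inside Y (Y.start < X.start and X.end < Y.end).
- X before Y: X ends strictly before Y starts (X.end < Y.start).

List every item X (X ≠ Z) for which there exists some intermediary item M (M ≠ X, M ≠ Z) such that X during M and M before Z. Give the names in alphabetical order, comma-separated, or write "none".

N

Target Z = [Sat 22:00, Sun 10:00].
Intermediaries M with M before Z: C, D, E, K, N.
Via C — items with X during C: none.
Via D — items with X during D: N.
Via E — items with X during E: none.
Via K — items with X during K: N.
Via N — items with X during N: none.
Union: N.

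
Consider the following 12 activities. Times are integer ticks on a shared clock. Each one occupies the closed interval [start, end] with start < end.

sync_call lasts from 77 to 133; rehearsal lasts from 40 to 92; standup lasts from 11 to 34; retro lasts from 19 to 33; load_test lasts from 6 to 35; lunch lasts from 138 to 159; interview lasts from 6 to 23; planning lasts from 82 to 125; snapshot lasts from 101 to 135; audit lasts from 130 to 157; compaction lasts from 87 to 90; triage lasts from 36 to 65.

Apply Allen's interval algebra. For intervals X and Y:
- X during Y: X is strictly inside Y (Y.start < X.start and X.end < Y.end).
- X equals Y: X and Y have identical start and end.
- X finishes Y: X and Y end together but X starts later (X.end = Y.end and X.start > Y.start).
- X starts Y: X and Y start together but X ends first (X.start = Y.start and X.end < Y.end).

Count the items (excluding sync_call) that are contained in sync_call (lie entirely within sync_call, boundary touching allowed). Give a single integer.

Target sync_call = [77, 133].
audit [130, 157] → overlapped-by → no.
compaction [87, 90] → during → counts.
interview [6, 23] → before → no.
load_test [6, 35] → before → no.
lunch [138, 159] → after → no.
planning [82, 125] → during → counts.
rehearsal [40, 92] → overlaps → no.
retro [19, 33] → before → no.
snapshot [101, 135] → overlapped-by → no.
standup [11, 34] → before → no.
triage [36, 65] → before → no.
Total: 2.

2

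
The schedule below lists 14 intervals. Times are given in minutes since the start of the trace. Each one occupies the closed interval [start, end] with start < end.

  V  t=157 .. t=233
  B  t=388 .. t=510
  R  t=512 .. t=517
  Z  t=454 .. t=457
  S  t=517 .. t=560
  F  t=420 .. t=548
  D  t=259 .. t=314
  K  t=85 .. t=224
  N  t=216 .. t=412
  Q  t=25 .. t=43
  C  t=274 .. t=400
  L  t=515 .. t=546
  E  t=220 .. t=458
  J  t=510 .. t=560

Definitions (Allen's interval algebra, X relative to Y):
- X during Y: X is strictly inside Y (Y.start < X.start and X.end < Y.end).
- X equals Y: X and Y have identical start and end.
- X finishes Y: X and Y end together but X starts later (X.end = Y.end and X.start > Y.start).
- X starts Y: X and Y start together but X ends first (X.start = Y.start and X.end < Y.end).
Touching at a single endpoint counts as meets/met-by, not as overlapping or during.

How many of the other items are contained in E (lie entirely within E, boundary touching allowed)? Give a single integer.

Target E = [t=220, t=458].
B [t=388, t=510] → overlapped-by → no.
C [t=274, t=400] → during → counts.
D [t=259, t=314] → during → counts.
F [t=420, t=548] → overlapped-by → no.
J [t=510, t=560] → after → no.
K [t=85, t=224] → overlaps → no.
L [t=515, t=546] → after → no.
N [t=216, t=412] → overlaps → no.
Q [t=25, t=43] → before → no.
R [t=512, t=517] → after → no.
S [t=517, t=560] → after → no.
V [t=157, t=233] → overlaps → no.
Z [t=454, t=457] → during → counts.
Total: 3.

3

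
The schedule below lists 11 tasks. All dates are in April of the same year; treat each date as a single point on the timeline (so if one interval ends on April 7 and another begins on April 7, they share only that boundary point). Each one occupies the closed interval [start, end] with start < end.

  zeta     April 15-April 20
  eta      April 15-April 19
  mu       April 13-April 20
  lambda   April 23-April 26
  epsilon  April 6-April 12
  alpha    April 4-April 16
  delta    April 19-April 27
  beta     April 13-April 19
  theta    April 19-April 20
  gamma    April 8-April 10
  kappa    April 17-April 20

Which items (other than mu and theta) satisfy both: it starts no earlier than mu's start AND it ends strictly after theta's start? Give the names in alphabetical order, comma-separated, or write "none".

delta, kappa, lambda, zeta

Conditions: its start is no earlier than mu's start (X.start >= April 13) AND its end is strictly after theta's start (X.end > April 19).
alpha: start April 4 >= April 13? ✗; end April 16 > April 19? ✗ → no.
beta: start April 13 >= April 13? ✓; end April 19 > April 19? ✗ → no.
delta: start April 19 >= April 13? ✓; end April 27 > April 19? ✓ → yes.
epsilon: start April 6 >= April 13? ✗; end April 12 > April 19? ✗ → no.
eta: start April 15 >= April 13? ✓; end April 19 > April 19? ✗ → no.
gamma: start April 8 >= April 13? ✗; end April 10 > April 19? ✗ → no.
kappa: start April 17 >= April 13? ✓; end April 20 > April 19? ✓ → yes.
lambda: start April 23 >= April 13? ✓; end April 26 > April 19? ✓ → yes.
zeta: start April 15 >= April 13? ✓; end April 20 > April 19? ✓ → yes.
Result: delta, kappa, lambda, zeta.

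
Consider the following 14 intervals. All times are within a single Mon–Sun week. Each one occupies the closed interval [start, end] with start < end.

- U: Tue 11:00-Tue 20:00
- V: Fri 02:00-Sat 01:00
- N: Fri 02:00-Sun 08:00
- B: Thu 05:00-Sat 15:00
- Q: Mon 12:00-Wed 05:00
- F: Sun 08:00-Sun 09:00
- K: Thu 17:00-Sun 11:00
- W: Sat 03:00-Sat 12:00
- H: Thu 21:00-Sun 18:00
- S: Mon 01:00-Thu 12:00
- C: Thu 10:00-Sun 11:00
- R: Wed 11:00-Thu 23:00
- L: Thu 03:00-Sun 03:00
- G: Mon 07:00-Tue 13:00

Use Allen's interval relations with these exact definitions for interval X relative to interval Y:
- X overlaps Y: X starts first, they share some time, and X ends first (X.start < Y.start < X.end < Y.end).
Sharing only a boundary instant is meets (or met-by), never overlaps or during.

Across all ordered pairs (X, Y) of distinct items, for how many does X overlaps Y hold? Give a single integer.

21

Checking all 182 ordered pairs for relation 'overlaps'; matching pairs in alphabetical order:
(B, C): B overlaps C ✓
(B, H): B overlaps H ✓
(B, K): B overlaps K ✓
(B, N): B overlaps N ✓
(C, H): C overlaps H ✓
(G, Q): G overlaps Q ✓
(G, U): G overlaps U ✓
(K, H): K overlaps H ✓
(L, C): L overlaps C ✓
(L, H): L overlaps H ✓
(L, K): L overlaps K ✓
(L, N): L overlaps N ✓
(R, B): R overlaps B ✓
(R, C): R overlaps C ✓
(R, H): R overlaps H ✓
(R, K): R overlaps K ✓
(R, L): R overlaps L ✓
(S, B): S overlaps B ✓
(S, C): S overlaps C ✓
(S, L): S overlaps L ✓
(S, R): S overlaps R ✓
Count: 21.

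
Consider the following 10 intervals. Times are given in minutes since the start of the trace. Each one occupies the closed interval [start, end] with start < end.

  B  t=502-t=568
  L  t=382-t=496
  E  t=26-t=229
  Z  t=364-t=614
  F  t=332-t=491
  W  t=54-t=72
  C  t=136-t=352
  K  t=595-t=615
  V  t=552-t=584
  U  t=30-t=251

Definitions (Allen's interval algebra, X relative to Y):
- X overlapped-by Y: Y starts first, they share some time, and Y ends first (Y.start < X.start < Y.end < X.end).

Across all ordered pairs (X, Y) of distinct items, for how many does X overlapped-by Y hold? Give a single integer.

8

Checking all 90 ordered pairs for relation 'overlapped-by'; matching pairs in alphabetical order:
(C, E): C overlapped-by E ✓
(C, U): C overlapped-by U ✓
(F, C): F overlapped-by C ✓
(K, Z): K overlapped-by Z ✓
(L, F): L overlapped-by F ✓
(U, E): U overlapped-by E ✓
(V, B): V overlapped-by B ✓
(Z, F): Z overlapped-by F ✓
Count: 8.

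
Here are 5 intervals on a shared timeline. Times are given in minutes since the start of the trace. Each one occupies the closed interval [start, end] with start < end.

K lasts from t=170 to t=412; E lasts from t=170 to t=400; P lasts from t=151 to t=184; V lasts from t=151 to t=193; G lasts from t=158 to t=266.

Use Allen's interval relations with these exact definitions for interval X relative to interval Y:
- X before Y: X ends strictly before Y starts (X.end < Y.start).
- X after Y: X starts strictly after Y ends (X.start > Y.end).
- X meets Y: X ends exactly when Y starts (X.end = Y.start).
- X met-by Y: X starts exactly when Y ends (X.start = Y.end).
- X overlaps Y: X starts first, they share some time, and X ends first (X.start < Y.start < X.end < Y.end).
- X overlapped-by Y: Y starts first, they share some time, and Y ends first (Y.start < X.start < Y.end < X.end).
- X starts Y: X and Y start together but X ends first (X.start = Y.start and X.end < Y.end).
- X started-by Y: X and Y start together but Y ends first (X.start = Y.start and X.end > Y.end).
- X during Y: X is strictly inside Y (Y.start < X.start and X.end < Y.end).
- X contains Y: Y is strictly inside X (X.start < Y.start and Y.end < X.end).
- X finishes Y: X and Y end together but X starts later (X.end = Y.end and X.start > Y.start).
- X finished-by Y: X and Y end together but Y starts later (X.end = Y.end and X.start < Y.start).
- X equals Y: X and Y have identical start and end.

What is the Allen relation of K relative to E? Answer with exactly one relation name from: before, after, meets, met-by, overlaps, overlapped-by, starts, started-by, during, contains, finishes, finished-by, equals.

K = [t=170, t=412]; E = [t=170, t=400].
Compare endpoints: K.start = E.start, K.start < E.end, K.end > E.start, K.end > E.end.
That pattern is 'started-by'.

started-by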